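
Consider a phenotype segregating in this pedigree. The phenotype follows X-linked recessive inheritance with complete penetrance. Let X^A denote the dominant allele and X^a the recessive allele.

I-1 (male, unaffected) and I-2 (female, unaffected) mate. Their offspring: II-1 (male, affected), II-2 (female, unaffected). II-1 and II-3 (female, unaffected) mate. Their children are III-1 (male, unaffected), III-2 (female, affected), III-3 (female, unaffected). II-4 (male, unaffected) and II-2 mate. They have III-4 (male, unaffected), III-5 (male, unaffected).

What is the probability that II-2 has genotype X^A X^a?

I-1 is unaffected, so I-1 is X^A Y.
I-2 is unaffected so carries A and passed a to II-1 (X^a Y), so I-2 is X^A X^a.
Their cross gives offspring ratios 1/2 X^A X^A : 1/2 X^A X^a. Conditioning on II-2 being unaffected, P(X^A X^a) = 1/2 / 1 = 1/2 before taking II-2's own offspring into account.
II-4 is unaffected, so II-4 is X^A Y.
Now use II-2's offspring. Probability of each recorded status — unaffected son III-4: 1/2 if II-2 is X^A X^a, 1 if X^A X^A; unaffected son III-5: 1/2 if II-2 is X^A X^a, 1 if X^A X^A.
Bayes: P(X^A X^a) = 1/2·1/4 / (1/2·1/4 + 1/2·1) = 1/5.

1/5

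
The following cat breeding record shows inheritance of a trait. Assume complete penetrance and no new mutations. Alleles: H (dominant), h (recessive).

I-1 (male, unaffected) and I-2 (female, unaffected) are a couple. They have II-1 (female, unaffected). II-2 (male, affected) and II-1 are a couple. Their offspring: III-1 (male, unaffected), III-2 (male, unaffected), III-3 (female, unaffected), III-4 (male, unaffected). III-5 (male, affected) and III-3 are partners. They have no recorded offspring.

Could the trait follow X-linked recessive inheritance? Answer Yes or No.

Yes

A consistent assignment under X-linked recessive exists: I-1 X^H Y, I-2 X^H X^H, II-1 X^H X^H, II-2 X^h Y, III-1 X^H Y, III-2 X^H Y, III-3 X^H X^h, III-4 X^H Y, III-5 X^h Y.
In this assignment every recorded phenotype matches its genotype and every non-founder's genotype is obtainable from its parents' genotypes, so the pedigree is consistent.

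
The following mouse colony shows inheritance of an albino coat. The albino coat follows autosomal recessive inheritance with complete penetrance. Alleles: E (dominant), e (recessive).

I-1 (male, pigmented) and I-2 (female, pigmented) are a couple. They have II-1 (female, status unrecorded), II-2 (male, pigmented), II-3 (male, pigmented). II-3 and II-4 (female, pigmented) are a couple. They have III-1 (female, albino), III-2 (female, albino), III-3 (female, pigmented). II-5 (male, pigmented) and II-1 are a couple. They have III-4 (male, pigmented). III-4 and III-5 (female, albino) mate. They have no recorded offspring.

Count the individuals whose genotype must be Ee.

Obligate heterozygotes: II-3 is pigmented so carries E and passed e to III-1 (ee), so II-3 is Ee; II-4 is pigmented so carries E and passed e to III-1 (ee), so II-4 is Ee.
Every other individual is either homozygous by phenotype or has at least one consistent homozygous assignment, so the count is 2.

2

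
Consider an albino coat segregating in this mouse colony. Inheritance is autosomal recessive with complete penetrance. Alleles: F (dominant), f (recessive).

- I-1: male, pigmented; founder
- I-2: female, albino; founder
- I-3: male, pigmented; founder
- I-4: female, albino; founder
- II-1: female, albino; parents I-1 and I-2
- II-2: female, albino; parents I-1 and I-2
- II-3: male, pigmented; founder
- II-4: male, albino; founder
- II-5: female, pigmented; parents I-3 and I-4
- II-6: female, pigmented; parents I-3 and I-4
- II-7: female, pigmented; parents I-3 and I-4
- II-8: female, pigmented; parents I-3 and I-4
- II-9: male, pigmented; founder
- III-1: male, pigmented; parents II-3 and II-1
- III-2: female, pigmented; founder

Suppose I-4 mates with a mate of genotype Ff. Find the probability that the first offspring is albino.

I-4 is albino, so I-4 is ff.
The cross gives 1/2 Ff : 1/2 ff, so P(offspring is albino) = 1/2.

1/2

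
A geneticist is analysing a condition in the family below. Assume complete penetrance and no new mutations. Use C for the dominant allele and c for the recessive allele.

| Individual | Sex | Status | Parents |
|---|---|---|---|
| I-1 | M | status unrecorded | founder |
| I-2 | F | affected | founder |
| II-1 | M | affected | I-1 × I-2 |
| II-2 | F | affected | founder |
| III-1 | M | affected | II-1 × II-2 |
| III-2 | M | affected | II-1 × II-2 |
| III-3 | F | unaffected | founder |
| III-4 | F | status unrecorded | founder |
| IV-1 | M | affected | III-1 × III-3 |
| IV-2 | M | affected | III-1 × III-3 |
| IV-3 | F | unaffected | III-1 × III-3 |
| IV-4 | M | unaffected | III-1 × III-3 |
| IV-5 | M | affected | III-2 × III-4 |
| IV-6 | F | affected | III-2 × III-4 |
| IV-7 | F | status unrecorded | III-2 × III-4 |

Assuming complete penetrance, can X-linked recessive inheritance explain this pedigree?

A consistent assignment under X-linked recessive exists: I-1 X^C Y, I-2 X^c X^c, II-1 X^c Y, II-2 X^c X^c, III-1 X^c Y, III-2 X^c Y, III-3 X^C X^c, III-4 X^C X^c, IV-1 X^c Y, IV-2 X^c Y, IV-3 X^C X^c, IV-4 X^C Y, IV-5 X^c Y, IV-6 X^c X^c, IV-7 X^C X^c.
In this assignment every recorded phenotype matches its genotype and every non-founder's genotype is obtainable from its parents' genotypes, so the pedigree is consistent.

Yes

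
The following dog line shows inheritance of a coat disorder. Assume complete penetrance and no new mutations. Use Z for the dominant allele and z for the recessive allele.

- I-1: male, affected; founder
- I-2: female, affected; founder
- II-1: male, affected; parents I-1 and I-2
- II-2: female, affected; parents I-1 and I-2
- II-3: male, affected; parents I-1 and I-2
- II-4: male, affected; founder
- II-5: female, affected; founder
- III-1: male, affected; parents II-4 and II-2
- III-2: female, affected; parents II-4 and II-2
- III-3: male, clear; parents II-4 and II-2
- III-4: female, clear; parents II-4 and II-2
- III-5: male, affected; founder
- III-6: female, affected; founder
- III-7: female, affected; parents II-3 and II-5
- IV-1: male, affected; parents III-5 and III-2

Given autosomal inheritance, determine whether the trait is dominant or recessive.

dominant

II-4 and II-2 are both affected yet have a clear child III-3. Under a recessive model two affected parents are homozygous and every child would be affected, so the trait cannot be recessive.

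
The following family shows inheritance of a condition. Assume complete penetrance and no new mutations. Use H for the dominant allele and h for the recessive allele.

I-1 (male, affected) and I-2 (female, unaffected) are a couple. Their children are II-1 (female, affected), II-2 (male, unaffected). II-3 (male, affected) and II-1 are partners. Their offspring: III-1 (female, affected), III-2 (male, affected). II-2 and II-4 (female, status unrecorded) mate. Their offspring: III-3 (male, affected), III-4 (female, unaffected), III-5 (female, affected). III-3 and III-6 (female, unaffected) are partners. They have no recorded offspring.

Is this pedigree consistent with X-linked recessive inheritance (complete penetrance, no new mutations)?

Under X-linked recessive, III-5 (affected, female) cannot arise from II-2 (unaffected) × II-4 (unrecorded).

No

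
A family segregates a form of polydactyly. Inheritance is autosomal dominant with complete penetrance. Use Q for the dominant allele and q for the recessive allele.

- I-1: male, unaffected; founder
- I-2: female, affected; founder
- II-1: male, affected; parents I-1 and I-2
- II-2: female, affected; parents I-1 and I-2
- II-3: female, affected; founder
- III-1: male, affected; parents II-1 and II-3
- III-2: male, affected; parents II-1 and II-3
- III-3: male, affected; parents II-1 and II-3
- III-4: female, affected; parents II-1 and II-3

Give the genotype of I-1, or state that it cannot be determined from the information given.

qq

I-1 is unaffected, so I-1 is qq.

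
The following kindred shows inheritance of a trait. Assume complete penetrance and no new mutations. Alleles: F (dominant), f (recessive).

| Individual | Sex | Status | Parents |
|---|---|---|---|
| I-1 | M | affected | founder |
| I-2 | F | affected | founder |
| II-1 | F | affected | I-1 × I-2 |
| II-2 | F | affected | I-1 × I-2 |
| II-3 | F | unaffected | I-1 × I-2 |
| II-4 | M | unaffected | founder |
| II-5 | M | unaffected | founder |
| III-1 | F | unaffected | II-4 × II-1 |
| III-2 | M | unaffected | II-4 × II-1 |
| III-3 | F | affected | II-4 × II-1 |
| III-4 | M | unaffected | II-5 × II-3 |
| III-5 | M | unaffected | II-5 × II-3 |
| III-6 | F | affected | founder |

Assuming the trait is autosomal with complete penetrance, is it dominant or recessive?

I-1 and I-2 are both affected yet have an unaffected child II-3. Under a recessive model two affected parents are homozygous and every child would be affected, so the trait cannot be recessive.

dominant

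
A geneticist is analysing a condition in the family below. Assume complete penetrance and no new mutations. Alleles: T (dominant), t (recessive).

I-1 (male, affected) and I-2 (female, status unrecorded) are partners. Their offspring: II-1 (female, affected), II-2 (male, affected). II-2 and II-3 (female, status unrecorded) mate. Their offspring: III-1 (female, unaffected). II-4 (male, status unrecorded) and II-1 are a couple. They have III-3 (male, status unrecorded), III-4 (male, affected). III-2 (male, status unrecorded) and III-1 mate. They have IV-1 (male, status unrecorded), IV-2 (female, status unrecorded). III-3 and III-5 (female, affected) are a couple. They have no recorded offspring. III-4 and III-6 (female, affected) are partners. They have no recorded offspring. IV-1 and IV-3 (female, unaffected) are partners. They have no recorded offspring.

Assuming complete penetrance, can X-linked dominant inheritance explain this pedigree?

Under X-linked dominant, III-1 (unaffected, female) cannot arise from II-2 (affected) × II-3 (unrecorded).

No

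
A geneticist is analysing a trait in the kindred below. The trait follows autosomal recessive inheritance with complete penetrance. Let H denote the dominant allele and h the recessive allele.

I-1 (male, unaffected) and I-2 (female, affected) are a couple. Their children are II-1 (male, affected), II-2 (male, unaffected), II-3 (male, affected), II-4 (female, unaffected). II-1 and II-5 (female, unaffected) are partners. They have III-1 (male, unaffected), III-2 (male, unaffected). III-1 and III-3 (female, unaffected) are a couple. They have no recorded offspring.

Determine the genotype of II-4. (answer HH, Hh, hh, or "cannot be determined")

From phenotype alone, II-4 is HH or Hh.
II-4 is unaffected so carries H and received h from I-2 (hh), so II-4 is Hh.

Hh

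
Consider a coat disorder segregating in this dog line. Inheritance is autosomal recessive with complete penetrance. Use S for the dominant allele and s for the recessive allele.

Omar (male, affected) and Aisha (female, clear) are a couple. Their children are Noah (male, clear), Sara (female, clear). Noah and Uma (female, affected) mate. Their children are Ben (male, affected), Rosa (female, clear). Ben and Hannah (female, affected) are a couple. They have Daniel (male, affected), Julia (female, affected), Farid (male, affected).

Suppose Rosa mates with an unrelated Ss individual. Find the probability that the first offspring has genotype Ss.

1/2

Rosa is clear so carries S and received s from Uma (ss), so Rosa is Ss.
The cross gives 1/4 SS : 1/2 Ss : 1/4 ss, so P(offspring has genotype Ss) = 1/2.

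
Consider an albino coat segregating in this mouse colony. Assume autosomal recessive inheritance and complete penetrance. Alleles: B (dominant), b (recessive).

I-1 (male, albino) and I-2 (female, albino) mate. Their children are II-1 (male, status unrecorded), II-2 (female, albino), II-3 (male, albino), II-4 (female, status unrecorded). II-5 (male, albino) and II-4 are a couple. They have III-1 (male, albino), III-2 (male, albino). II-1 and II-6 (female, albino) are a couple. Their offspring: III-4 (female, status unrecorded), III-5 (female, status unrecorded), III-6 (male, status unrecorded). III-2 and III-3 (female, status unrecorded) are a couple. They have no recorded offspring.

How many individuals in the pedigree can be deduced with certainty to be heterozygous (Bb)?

No individual's genotype is forced to Bb by the pedigree, so the count is 0.

0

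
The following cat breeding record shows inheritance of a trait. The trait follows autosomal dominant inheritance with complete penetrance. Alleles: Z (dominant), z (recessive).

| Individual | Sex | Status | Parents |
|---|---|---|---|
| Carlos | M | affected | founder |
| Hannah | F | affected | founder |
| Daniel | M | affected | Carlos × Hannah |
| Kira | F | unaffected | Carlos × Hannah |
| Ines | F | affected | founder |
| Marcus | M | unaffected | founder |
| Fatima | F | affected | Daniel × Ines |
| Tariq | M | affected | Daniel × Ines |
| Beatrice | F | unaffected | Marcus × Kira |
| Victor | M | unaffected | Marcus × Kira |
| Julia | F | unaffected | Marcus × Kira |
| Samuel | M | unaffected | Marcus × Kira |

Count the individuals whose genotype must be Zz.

2

Obligate heterozygotes: Carlos is affected so carries Z and passed z to Kira (zz), so Carlos is Zz; Hannah is affected so carries Z and passed z to Kira (zz), so Hannah is Zz.
Every other individual is either homozygous by phenotype or has at least one consistent homozygous assignment, so the count is 2.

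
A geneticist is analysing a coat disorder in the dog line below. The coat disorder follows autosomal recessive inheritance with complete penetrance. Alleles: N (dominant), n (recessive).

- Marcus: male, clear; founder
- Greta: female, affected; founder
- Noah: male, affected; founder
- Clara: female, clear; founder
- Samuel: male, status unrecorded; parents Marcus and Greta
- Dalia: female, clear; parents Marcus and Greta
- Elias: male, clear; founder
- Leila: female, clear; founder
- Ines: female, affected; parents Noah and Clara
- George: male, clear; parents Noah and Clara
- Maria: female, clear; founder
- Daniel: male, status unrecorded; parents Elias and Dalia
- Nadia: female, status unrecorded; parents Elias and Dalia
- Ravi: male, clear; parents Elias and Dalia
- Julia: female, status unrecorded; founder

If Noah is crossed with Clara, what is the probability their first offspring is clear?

Noah is affected, so Noah is nn.
Clara is clear so carries N and passed n to Ines (nn), so Clara is Nn.
The cross gives 1/2 Nn : 1/2 nn, so P(offspring is clear) = 1/2.

1/2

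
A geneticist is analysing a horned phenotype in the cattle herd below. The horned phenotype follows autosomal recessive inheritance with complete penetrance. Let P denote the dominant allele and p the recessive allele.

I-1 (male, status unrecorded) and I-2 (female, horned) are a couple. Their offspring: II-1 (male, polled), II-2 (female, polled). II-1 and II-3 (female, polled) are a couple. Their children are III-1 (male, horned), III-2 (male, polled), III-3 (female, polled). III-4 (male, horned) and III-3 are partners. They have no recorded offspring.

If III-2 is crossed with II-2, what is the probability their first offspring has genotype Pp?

II-1 is polled so carries P and received p from I-2 (pp), so II-1 is Pp.
II-3 is polled so carries P and passed p to III-1 (pp), so II-3 is Pp.
III-2 is a polled offspring of II-1 (Pp) × II-3 (Pp), whose cross gives 1/4 PP : 1/2 Pp : 1/4 pp; conditioning on being polled, III-2 is PP with probability 1/3, Pp with probability 2/3.
II-2 is polled so carries P and received p from I-2 (pp), so II-2 is Pp.
Summing over parental genotype combinations, P(offspring has genotype Pp) = 1/3·1/2 + 2/3·1/2 = 1/2.

1/2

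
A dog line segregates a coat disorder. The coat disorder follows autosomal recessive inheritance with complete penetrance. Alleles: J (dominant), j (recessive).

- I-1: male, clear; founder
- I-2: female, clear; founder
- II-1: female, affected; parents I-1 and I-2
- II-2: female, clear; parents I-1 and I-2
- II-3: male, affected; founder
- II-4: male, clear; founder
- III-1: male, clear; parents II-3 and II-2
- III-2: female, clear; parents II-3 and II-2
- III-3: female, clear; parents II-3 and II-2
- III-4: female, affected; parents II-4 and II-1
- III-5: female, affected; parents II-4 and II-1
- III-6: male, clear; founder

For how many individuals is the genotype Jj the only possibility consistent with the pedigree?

6

Obligate heterozygotes: I-1 is clear so carries J and passed j to II-1 (jj), so I-1 is Jj; I-2 is clear so carries J and passed j to II-1 (jj), so I-2 is Jj; II-4 is clear so carries J and passed j to III-4 (jj), so II-4 is Jj; III-1 is clear so carries J and received j from II-3 (jj), so III-1 is Jj; III-2 is clear so carries J and received j from II-3 (jj), so III-2 is Jj; III-3 is clear so carries J and received j from II-3 (jj), so III-3 is Jj.
Every other individual is either homozygous by phenotype or has at least one consistent homozygous assignment, so the count is 6.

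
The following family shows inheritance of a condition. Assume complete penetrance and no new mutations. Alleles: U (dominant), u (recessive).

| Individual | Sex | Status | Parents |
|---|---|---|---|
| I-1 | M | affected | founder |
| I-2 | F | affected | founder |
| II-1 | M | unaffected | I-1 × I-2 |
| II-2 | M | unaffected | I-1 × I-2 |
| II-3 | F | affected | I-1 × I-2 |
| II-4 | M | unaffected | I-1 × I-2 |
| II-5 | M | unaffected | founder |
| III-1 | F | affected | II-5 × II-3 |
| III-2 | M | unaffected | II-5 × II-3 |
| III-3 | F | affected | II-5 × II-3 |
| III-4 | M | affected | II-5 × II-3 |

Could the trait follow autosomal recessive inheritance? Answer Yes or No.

No

Under autosomal recessive, II-1 (unaffected, male) cannot arise from I-1 (affected) × I-2 (affected).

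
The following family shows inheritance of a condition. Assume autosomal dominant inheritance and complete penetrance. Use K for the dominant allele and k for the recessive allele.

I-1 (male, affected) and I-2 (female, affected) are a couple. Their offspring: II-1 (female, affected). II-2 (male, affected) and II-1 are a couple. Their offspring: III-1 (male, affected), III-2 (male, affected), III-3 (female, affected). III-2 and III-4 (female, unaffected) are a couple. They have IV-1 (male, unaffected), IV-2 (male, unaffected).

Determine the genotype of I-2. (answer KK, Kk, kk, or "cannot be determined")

cannot be determined

I-2's phenotype allows KK or Kk, and no parent or child forces a single allele at both positions; consistent genotype assignments exist with I-2 as KK or Kk.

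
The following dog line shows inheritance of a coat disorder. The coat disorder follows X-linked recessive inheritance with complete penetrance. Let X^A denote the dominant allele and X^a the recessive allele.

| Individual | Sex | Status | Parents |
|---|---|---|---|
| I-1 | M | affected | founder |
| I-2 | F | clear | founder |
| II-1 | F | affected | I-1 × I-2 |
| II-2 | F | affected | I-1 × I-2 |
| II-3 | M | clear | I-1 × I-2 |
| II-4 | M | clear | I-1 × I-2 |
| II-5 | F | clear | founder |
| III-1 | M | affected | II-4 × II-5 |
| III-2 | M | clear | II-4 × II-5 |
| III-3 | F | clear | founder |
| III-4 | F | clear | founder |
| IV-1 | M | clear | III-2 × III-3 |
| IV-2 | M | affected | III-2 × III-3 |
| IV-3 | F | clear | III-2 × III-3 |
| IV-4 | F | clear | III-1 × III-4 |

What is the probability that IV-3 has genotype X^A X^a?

III-2 is clear, so III-2 is X^A Y.
III-3 is clear so carries A and passed a to IV-2 (X^a Y), so III-3 is X^A X^a.
Their cross gives offspring ratios 1/2 X^A X^A : 1/2 X^A X^a. Conditioning on IV-3 being clear, P(X^A X^a) = 1/2 / 1 = 1/2.

1/2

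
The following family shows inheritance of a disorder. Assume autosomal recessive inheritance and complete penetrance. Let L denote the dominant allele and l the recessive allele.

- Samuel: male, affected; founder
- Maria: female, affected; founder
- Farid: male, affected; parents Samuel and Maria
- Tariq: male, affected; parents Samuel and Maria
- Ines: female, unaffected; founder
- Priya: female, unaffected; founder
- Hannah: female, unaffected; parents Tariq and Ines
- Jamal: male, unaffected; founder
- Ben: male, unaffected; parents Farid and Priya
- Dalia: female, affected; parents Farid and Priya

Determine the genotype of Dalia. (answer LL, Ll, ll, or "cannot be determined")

Dalia is affected, so Dalia is ll.

ll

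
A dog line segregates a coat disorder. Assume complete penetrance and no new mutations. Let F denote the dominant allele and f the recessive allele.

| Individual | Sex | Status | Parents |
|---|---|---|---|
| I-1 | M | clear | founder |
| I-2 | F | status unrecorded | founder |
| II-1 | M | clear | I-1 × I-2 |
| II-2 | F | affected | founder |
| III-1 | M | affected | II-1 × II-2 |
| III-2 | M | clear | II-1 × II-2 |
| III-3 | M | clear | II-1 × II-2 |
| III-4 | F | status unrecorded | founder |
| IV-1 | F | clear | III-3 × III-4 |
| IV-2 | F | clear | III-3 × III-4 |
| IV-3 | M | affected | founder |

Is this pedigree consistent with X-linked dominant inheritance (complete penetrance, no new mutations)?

Yes

A consistent assignment under X-linked dominant exists: I-1 X^f Y, I-2 X^F X^f, II-1 X^f Y, II-2 X^F X^f, III-1 X^F Y, III-2 X^f Y, III-3 X^f Y, III-4 X^F X^f, IV-1 X^f X^f, IV-2 X^f X^f, IV-3 X^F Y.
In this assignment every recorded phenotype matches its genotype and every non-founder's genotype is obtainable from its parents' genotypes, so the pedigree is consistent.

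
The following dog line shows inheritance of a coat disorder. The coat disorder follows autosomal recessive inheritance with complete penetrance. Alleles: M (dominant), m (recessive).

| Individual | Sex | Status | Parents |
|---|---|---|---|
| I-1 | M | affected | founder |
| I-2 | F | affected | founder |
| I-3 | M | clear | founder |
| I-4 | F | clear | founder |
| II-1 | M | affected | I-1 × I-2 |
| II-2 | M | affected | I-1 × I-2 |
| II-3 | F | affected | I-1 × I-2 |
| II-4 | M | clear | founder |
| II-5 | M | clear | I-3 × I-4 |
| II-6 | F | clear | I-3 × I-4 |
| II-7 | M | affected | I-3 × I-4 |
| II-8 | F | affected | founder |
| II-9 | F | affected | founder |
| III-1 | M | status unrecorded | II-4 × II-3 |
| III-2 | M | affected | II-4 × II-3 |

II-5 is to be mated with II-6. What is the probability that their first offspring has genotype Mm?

4/9

I-3 is clear so carries M and passed m to II-7 (mm), so I-3 is Mm.
I-4 is clear so carries M and passed m to II-7 (mm), so I-4 is Mm.
II-5 is a clear offspring of I-3 (Mm) × I-4 (Mm), whose cross gives 1/4 MM : 1/2 Mm : 1/4 mm; conditioning on being clear, II-5 is MM with probability 1/3, Mm with probability 2/3.
II-6 is a clear offspring of I-3 (Mm) × I-4 (Mm), whose cross gives 1/4 MM : 1/2 Mm : 1/4 mm; conditioning on being clear, II-6 is MM with probability 1/3, Mm with probability 2/3.
Summing over parental genotype combinations, P(offspring has genotype Mm) = 2/9·1/2 + 2/9·1/2 + 4/9·1/2 = 4/9.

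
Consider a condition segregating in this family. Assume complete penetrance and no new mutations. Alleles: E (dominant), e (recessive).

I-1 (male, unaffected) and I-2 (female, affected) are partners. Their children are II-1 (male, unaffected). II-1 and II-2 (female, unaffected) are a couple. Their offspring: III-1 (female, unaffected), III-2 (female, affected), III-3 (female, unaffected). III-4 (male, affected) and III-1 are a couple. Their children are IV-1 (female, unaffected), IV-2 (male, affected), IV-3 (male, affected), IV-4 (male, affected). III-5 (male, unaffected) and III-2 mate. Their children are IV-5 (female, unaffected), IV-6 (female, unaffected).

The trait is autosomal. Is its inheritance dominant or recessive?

recessive

II-1 and II-2 are both unaffected yet have an affected child III-2. Under dominance, an affected child requires at least one affected parent, so the trait cannot be dominant.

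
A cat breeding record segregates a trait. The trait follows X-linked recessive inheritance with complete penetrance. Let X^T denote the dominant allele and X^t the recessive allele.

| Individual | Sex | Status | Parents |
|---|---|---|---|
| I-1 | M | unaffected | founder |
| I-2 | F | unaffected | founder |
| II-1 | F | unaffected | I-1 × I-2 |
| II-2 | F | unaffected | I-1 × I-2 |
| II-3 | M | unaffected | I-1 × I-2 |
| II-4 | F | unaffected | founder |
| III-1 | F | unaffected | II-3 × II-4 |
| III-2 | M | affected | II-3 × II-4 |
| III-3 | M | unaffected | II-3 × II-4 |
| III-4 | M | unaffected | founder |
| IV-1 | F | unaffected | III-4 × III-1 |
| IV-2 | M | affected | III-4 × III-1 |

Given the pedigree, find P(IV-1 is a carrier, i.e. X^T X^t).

1/2

III-4 is unaffected, so III-4 is X^T Y.
III-1 is unaffected so carries T and passed t to IV-2 (X^t Y), so III-1 is X^T X^t.
Their cross gives offspring ratios 1/2 X^T X^T : 1/2 X^T X^t. Conditioning on IV-1 being unaffected, P(X^T X^t) = 1/2 / 1 = 1/2.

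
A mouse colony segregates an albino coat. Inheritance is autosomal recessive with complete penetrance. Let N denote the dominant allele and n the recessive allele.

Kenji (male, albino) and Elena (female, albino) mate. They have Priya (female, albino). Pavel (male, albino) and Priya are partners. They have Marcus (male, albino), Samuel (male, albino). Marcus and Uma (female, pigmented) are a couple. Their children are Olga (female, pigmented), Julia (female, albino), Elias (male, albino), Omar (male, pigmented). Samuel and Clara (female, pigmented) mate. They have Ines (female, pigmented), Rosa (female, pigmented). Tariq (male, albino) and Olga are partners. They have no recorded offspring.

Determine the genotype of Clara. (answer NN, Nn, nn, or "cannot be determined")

cannot be determined

Clara's phenotype allows NN or Nn, and no parent or child forces a single allele at both positions; consistent genotype assignments exist with Clara as NN or Nn.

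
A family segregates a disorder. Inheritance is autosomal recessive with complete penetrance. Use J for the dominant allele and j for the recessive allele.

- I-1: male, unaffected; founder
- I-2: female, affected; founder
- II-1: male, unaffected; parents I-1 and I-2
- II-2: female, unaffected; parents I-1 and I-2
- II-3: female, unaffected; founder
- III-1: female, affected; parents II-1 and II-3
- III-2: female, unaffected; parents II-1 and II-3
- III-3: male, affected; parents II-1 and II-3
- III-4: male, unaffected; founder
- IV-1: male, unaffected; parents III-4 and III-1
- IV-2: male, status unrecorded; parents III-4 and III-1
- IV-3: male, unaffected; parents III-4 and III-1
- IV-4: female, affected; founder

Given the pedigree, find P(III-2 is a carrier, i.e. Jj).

II-1 is unaffected so carries J and received j from I-2 (jj), so II-1 is Jj.
II-3 is unaffected so carries J and passed j to III-1 (jj), so II-3 is Jj.
Their cross gives offspring ratios 1/4 JJ : 1/2 Jj : 1/4 jj. Conditioning on III-2 being unaffected, P(Jj) = 1/2 / 3/4 = 2/3.

2/3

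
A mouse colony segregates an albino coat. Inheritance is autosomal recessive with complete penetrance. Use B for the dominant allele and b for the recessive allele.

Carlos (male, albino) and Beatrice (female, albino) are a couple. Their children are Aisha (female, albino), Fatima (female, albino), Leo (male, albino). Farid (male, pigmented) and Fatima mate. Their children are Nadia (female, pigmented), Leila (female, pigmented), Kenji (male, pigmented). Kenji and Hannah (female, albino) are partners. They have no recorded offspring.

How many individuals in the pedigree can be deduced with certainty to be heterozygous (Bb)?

Obligate heterozygotes: Nadia is pigmented so carries B and received b from Fatima (bb), so Nadia is Bb; Leila is pigmented so carries B and received b from Fatima (bb), so Leila is Bb; Kenji is pigmented so carries B and received b from Fatima (bb), so Kenji is Bb.
Every other individual is either homozygous by phenotype or has at least one consistent homozygous assignment, so the count is 3.

3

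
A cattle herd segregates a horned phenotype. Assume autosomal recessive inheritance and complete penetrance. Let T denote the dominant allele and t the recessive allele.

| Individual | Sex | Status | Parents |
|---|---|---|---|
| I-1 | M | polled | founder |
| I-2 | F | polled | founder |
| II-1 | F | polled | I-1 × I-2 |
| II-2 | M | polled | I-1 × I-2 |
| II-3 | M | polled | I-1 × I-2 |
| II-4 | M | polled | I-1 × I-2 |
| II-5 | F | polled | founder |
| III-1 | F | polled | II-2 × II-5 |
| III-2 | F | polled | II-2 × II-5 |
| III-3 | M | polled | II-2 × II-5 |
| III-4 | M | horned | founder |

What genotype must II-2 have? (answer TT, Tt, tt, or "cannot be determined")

cannot be determined

II-2's phenotype allows TT or Tt, and no parent or child forces a single allele at both positions; consistent genotype assignments exist with II-2 as TT or Tt.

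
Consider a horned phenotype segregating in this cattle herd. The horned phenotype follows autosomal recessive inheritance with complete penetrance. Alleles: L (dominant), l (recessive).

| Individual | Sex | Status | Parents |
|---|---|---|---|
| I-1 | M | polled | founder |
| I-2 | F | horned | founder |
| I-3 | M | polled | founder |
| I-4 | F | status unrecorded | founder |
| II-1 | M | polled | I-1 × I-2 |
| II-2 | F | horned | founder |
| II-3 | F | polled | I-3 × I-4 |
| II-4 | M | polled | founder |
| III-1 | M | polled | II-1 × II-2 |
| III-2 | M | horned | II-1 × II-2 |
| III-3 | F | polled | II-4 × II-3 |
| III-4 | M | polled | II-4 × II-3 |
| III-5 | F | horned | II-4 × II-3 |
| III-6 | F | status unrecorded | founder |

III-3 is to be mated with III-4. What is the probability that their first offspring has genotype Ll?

4/9

II-4 is polled so carries L and passed l to III-5 (ll), so II-4 is Ll.
II-3 is polled so carries L and passed l to III-5 (ll), so II-3 is Ll.
III-3 is a polled offspring of II-4 (Ll) × II-3 (Ll), whose cross gives 1/4 LL : 1/2 Ll : 1/4 ll; conditioning on being polled, III-3 is LL with probability 1/3, Ll with probability 2/3.
III-4 is a polled offspring of II-4 (Ll) × II-3 (Ll), whose cross gives 1/4 LL : 1/2 Ll : 1/4 ll; conditioning on being polled, III-4 is LL with probability 1/3, Ll with probability 2/3.
Summing over parental genotype combinations, P(offspring has genotype Ll) = 2/9·1/2 + 2/9·1/2 + 4/9·1/2 = 4/9.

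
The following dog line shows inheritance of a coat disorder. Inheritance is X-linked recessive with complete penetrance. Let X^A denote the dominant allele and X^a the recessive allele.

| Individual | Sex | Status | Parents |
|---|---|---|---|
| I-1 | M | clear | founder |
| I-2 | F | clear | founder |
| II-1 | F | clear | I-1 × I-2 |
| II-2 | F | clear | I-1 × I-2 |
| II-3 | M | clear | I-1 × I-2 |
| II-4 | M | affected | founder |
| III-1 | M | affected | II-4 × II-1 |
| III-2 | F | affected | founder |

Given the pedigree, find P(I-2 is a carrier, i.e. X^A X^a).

1

I-2 is clear so carries A and passed a to II-1 (X^A X^a, whose A came from I-1), so I-2 is X^A X^a, giving P(X^A X^a) = 1.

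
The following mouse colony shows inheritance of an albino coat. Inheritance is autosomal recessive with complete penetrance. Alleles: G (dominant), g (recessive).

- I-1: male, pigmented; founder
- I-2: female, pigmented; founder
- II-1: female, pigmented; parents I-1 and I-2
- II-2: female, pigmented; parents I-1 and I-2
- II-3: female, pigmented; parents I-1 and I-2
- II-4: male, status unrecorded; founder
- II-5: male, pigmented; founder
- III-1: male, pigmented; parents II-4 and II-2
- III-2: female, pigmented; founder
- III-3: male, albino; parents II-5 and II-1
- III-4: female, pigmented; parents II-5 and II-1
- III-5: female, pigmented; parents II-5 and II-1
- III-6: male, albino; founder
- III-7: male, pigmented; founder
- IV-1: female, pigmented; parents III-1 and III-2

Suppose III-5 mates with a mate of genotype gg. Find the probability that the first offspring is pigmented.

2/3

II-5 is pigmented so carries G and passed g to III-3 (gg), so II-5 is Gg.
II-1 is pigmented so carries G and passed g to III-3 (gg), so II-1 is Gg.
III-5 is a pigmented offspring of II-5 (Gg) × II-1 (Gg), whose cross gives 1/4 GG : 1/2 Gg : 1/4 gg; conditioning on being pigmented, III-5 is GG with probability 1/3, Gg with probability 2/3.
Summing over parental genotype combinations, P(offspring is pigmented) = 1/3·1 + 2/3·1/2 = 2/3.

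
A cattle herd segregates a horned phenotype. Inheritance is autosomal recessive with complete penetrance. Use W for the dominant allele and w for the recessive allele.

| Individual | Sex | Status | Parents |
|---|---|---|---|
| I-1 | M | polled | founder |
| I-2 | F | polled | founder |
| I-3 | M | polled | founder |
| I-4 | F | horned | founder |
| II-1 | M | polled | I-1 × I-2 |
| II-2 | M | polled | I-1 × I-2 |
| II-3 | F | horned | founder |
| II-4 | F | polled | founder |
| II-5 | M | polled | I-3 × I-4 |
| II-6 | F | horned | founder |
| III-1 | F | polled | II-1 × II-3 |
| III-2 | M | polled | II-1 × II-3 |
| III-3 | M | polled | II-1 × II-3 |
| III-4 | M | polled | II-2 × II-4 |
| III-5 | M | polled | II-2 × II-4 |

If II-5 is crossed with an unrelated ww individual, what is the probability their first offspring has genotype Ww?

1/2

II-5 is polled so carries W and received w from I-4 (ww), so II-5 is Ww.
The cross gives 1/2 Ww : 1/2 ww, so P(offspring has genotype Ww) = 1/2.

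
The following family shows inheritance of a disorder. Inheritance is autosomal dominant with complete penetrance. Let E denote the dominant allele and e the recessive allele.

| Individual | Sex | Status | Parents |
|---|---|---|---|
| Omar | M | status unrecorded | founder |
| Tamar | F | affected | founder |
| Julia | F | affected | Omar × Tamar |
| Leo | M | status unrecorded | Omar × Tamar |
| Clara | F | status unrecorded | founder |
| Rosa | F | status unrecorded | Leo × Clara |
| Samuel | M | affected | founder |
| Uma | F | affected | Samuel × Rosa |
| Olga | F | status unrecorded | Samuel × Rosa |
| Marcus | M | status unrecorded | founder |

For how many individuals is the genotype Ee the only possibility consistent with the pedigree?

No individual's genotype is forced to Ee by the pedigree, so the count is 0.

0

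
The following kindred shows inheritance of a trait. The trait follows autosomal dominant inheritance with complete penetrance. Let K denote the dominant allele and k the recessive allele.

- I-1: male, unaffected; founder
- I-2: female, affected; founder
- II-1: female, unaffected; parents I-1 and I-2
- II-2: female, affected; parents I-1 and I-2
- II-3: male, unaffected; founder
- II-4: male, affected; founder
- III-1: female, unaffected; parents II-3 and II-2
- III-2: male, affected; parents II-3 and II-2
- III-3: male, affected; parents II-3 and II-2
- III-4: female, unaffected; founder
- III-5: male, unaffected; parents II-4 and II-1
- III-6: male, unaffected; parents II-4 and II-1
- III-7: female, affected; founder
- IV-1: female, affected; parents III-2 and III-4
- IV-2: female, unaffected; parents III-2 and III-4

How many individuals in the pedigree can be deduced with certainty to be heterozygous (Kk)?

6

Obligate heterozygotes: I-2 is affected so carries K and passed k to II-1 (kk), so I-2 is Kk; II-2 is affected so carries K and received k from I-1 (kk), so II-2 is Kk; II-4 is affected so carries K and passed k to III-5 (kk), so II-4 is Kk; III-2 is affected so carries K and received k from II-3 (kk), so III-2 is Kk; III-3 is affected so carries K and received k from II-3 (kk), so III-3 is Kk; IV-1 is affected so carries K and received k from III-4 (kk), so IV-1 is Kk.
Every other individual is either homozygous by phenotype or has at least one consistent homozygous assignment, so the count is 6.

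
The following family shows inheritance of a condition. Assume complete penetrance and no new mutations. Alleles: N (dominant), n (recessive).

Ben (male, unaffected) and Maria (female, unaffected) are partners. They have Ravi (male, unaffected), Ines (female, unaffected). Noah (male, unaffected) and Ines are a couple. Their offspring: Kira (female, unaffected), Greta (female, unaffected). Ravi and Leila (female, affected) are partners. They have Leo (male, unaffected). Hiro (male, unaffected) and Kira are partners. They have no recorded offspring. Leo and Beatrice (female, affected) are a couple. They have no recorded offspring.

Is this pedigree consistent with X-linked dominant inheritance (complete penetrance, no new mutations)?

Yes

A consistent assignment under X-linked dominant exists: Ben X^n Y, Maria X^n X^n, Ravi X^n Y, Ines X^n X^n, Noah X^n Y, Leila X^N X^n, Kira X^n X^n, Greta X^n X^n, Hiro X^n Y, Leo X^n Y, Beatrice X^N X^N.
In this assignment every recorded phenotype matches its genotype and every non-founder's genotype is obtainable from its parents' genotypes, so the pedigree is consistent.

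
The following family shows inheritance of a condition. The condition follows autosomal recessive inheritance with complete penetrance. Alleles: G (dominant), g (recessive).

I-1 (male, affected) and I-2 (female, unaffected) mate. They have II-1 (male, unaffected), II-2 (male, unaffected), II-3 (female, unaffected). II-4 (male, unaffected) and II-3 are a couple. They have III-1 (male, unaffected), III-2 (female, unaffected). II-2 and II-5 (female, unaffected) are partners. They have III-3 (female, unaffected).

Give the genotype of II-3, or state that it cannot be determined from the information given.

Gg

From phenotype alone, II-3 is GG or Gg.
II-3 is unaffected so carries G and received g from I-1 (gg), so II-3 is Gg.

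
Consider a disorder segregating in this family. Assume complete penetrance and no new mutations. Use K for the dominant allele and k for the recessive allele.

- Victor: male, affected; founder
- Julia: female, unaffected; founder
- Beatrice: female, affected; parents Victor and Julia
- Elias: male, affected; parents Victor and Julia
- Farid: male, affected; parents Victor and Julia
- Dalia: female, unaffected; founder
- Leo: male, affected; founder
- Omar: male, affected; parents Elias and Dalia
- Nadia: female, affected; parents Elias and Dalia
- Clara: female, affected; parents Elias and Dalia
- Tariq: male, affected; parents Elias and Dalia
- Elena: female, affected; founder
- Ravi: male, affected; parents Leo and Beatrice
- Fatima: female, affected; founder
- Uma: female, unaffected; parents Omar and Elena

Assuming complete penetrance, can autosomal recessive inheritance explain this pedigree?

No

Under autosomal recessive, Uma (unaffected, female) cannot arise from Omar (affected) × Elena (affected).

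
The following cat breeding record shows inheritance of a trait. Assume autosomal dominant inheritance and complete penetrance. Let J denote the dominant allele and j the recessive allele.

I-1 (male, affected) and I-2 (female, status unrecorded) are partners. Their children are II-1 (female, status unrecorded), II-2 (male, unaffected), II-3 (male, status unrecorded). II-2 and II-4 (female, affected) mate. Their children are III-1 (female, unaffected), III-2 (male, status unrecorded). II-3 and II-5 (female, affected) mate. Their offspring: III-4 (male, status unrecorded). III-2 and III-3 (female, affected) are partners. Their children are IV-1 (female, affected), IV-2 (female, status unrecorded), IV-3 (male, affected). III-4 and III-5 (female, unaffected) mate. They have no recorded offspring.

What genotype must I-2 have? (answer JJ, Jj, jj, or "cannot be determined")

cannot be determined

I-2's phenotype is unrecorded, and no parent or child forces a single allele at both positions; consistent genotype assignments exist with I-2 as Jj or jj.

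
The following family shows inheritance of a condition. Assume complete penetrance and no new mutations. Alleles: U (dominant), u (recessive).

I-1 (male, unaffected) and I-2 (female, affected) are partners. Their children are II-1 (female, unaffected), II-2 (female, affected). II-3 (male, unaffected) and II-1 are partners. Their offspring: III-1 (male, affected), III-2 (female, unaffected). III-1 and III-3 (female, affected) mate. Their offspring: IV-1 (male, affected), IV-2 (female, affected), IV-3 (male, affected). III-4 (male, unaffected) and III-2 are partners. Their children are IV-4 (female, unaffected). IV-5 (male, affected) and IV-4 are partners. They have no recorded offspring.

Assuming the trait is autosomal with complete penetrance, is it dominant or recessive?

II-3 and II-1 are both unaffected yet have an affected child III-1. Under dominance, an affected child requires at least one affected parent, so the trait cannot be dominant.

recessive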